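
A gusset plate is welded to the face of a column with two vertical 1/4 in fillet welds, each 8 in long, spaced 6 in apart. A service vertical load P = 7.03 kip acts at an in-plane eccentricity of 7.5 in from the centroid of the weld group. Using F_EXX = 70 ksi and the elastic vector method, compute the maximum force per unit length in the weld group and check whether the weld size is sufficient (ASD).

f_max ≈ 1.46 kip/in; adequate

Total weld length L_w = 16 in. Treat welds as unit-width lines.
Polar moment about centroid: J = 2[d³/12 + d(b/2)²] = 2[8³/12 + 8×3²] = 229.3 in³.
Direct shear f_v = P/L_w = 7.03 / 16 = 0.4394 kip/in (vertical).
Torsion M = P·e = 7.03 × 7.5 = 52.725 kip·in.
Critical point at (x, y) = (3, 4) from centroid. f_tx = M·y/J = 0.9196 kip/in; f_ty = M·x/J = 0.6897 kip/in.
Resultant f_max = √[f_tx² + (f_v + f_ty)²] = √[0.9196² + (0.4394 + 0.6897)²] = 1.456 kip/in.
Capacity per unit length: r_n/Ω = (1/2.0) × 0.6 × 70 × (0.707 × 0.25) = 3.712 kip/in.
1.456 ≤ 3.712 → adequate.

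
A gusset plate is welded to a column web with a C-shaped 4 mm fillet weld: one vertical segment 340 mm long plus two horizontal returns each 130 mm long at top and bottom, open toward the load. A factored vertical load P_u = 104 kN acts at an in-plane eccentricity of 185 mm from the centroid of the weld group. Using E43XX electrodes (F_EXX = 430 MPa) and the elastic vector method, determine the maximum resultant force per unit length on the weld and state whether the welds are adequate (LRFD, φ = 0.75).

Total weld length L_w = 600 mm. Treat welds as unit-width lines.
Centroid: x̄ = 2×130×65 / 600 = 28.17 mm from the vertical weld.
Polar moment about centroid: J = I_x + I_y = [340³/12 + 2×130×170²] + [340×28.17² + 2(130³/12 + 130×36.83²)] = 11780000 mm³.
Direct shear f_v = P/L_w = 104×10³ / 600 = 173.3 N/mm (vertical).
Torsion M = P·e = 104×10³ × 185 = 19240000 N·mm.
Critical point at (x, y) = (101.8, 170) from centroid. f_tx = M·y/J = 277.7 N/mm; f_ty = M·x/J = 166.4 N/mm.
Resultant f_max = √[f_tx² + (f_v + f_ty)²] = √[277.7² + (173.3 + 166.4)²] = 438.8 N/mm.
Capacity per unit length: φr_n = 0.75 × 0.6 × 430 × (0.707 × 4) = 547.2 N/mm.
438.8 ≤ 547.2 → adequate.

f_max ≈ 439 N/mm; adequate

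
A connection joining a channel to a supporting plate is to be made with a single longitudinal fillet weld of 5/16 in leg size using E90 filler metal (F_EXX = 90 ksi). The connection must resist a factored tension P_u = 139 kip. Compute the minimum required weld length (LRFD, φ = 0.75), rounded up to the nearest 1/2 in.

L = 16 in

Throat t_e = 0.707 × 0.3125 = 0.2209 in.
φr_n = 0.75 × 0.6 × 90 × 0.2209 = 8.948 kip/in.
L_req = P_u / φr_n = 139 / 8.948 = 15.53 in total.
Round up → use L = 16 in.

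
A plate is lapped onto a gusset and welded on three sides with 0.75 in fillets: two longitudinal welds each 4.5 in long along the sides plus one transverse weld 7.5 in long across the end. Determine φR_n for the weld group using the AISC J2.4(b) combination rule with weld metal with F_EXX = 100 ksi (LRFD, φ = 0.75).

φR_n ≈ 451 kips

t_e = 0.707 × 0.75 = 0.5302 in.
R_nwl = 0.6 × 100 × 0.5302 × 9 = 286.3 kips (longitudinal, 2 welds).
R_nwt = 0.6 × 100 × 0.5302 × 7.5 = 238.6 kips (transverse, base value).
(i) R_nwl + R_nwt = 524.9 kips; (ii) 0.85 R_nwl + 1.5 R_nwt = 601.3 kips.
R_n = max = 601.3 kips [governs: (ii)]; φR_n = 451 kips.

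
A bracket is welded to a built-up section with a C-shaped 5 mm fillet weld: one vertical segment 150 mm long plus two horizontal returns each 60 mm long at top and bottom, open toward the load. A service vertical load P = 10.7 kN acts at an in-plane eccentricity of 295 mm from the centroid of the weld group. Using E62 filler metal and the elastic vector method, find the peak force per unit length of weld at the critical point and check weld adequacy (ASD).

f_max ≈ 288 N/mm; adequate

E62XX → F_EXX = 620 MPa.
Total weld length L_w = 270 mm. Treat welds as unit-width lines.
Centroid: x̄ = 2×60×30 / 270 = 13.33 mm from the vertical weld.
Polar moment about centroid: J = I_x + I_y = [150³/12 + 2×60×75²] + [150×13.33² + 2(60³/12 + 60×16.67²)] = 1052000 mm³.
Direct shear f_v = P/L_w = 10.7×10³ / 270 = 39.63 N/mm (vertical).
Torsion M = P·e = 10.7×10³ × 295 = 3156500 N·mm.
Critical point at (x, y) = (46.67, 75) from centroid. f_tx = M·y/J = 225 N/mm; f_ty = M·x/J = 140 N/mm.
Resultant f_max = √[f_tx² + (f_v + f_ty)²] = √[225² + (39.63 + 140)²] = 287.9 N/mm.
Capacity per unit length: r_n/Ω = (1/2.0) × 0.6 × 620 × (0.707 × 5) = 657.5 N/mm.
287.9 ≤ 657.5 → adequate.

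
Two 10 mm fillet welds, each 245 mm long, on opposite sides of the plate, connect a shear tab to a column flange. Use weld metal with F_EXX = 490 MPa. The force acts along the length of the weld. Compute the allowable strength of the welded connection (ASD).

Effective throat t_e = 0.707 × 10 = 7.07 mm.
Total length L = 490 mm; A_we = 7.07 × 490 = 3464 mm².
F_nw = 0.6 F_EXX = 0.6 × 490 = 294 MPa.
R_n = 294 × 3464 × 10⁻³ = 1019 kN; R_n/Ω = 1019/2.0 = 509.3 kN.

R_n/Ω ≈ 509 kN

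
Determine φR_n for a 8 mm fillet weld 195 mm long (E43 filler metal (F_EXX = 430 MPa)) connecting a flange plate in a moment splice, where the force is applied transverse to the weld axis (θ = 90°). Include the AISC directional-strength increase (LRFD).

φR_n ≈ 320 kN

t_e = 0.707 × 8 = 5.656 mm; A_we = 5.656 × 195 = 1103 mm².
Directional factor: 1.0 + 0.5 sin^1.5(90°) = 1.5.
F_nw = 0.6 × 430 × 1.5 = 387 MPa.
φR_n = 0.75 × 387 × 1103 × 10⁻³ = 320.1 kN.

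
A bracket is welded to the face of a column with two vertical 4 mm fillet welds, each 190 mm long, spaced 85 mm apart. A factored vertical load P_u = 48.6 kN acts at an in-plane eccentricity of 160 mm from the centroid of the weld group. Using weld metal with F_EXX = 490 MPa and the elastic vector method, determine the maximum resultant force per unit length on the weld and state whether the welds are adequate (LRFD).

Total weld length L_w = 380 mm. Treat welds as unit-width lines.
Polar moment about centroid: J = 2[d³/12 + d(b/2)²] = 2[190³/12 + 190×42.5²] = 1830000 mm³.
Direct shear f_v = P/L_w = 48.6×10³ / 380 = 127.9 N/mm (vertical).
Torsion M = P·e = 48.6×10³ × 160 = 7776000 N·mm.
Critical point at (x, y) = (42.5, 95) from centroid. f_tx = M·y/J = 403.8 N/mm; f_ty = M·x/J = 180.6 N/mm.
Resultant f_max = √[f_tx² + (f_v + f_ty)²] = √[403.8² + (127.9 + 180.6)²] = 508.2 N/mm.
Capacity per unit length: φr_n = 0.75 × 0.6 × 490 × (0.707 × 4) = 623.6 N/mm.
508.2 ≤ 623.6 → adequate.

f_max ≈ 508 N/mm; adequate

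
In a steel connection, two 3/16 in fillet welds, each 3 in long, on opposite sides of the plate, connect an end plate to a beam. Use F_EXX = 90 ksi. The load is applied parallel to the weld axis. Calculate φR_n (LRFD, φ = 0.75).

Effective throat t_e = 0.707 × 0.1875 = 0.1326 in.
Total length L = 6 in; A_we = 0.1326 × 6 = 0.7954 in².
F_nw = 0.6 F_EXX = 0.6 × 90 = 54 ksi.
φR_n = 0.75 × 54 × 0.7954 = 32.21 kips.

φR_n ≈ 32.2 kips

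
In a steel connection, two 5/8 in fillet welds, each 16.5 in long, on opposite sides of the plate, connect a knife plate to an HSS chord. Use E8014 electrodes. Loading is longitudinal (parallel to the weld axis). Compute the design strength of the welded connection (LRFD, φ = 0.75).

E80XX → F_EXX = 80 ksi.
Effective throat t_e = 0.707 × 0.625 = 0.4419 in.
Total length L = 33 in; A_we = 0.4419 × 33 = 14.58 in².
F_nw = 0.6 F_EXX = 0.6 × 80 = 48 ksi.
φR_n = 0.75 × 48 × 14.58 = 524.9 kip.

φR_n ≈ 525 kip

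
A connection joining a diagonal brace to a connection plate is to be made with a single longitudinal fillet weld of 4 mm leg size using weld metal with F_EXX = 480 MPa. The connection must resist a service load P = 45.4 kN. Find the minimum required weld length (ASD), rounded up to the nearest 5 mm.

Throat t_e = 0.707 × 4 = 2.828 mm.
r_n/Ω = (0.6 × 480 × 2.828) / 2.0 = 407.2 N/mm = 0.4072 kN/mm.
L_req = P / (r_n/Ω) = 45.4 / 0.4072 = 111.5 mm total.
Round up → use L = 115 mm.

L = 115 mm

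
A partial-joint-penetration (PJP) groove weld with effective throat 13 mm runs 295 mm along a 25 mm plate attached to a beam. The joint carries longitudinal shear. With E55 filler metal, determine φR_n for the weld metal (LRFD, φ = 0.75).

E55XX → F_EXX = 550 MPa.
Effective throat (given) t_e = 13 mm.
A_we = 13 × 295 = 3835 mm².
F_nw = 0.6 F_EXX = 330 MPa.
φR_n = 0.75 × 330 × 3835 × 10⁻³ = 949.2 kN.

φR_n ≈ 949 kN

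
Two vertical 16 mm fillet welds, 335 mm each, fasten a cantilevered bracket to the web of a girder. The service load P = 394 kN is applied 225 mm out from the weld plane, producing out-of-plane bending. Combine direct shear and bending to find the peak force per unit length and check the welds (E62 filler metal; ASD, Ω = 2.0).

E62XX → F_EXX = 620 MPa.
L_w = 2 × 335 = 670 mm; section modulus (unit throat) S = 2 × L²/6 = 37410 mm².
Direct shear f_v = P/L_w = 394×10³/670 = 588.1 N/mm.
Moment M = P × e = 394×10³ × 225 = 88650000 N·mm; bending f_b = M/S = 2370 N/mm.
f_max = √(f_v² + f_b²) = √(588.1² + 2370²) = 2442 N/mm.
r_n/Ω = (1/2.0) × 0.6 × 620 × (0.707 × 16) = 2104 N/mm → NOT adequate.

f_max ≈ 2440 N/mm; NOT adequate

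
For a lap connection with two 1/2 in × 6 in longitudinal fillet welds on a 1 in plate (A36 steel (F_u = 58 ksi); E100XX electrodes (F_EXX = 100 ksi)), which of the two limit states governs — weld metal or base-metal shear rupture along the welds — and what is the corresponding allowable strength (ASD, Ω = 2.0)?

R_n/Ω ≈ 127 kip (weld metal governs)

t_e = 0.707 × 0.5 = 0.3535 in; L = 12 in.
Weld metal: R_n/Ω = (1/2.0) × 0.6 × 100 × 0.3535 × 12 = 127.3 kip.
Base metal (shear rupture): R_n/Ω = (1/2.0) × 0.6 × 58 × 1 × 12 = 208.8 kip.
Governing: weld metal.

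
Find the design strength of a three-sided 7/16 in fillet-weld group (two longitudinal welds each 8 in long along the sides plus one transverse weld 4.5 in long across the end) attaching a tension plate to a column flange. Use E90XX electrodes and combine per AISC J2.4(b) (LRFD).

E90XX → F_EXX = 90 ksi.
t_e = 0.707 × 0.4375 = 0.3093 in.
R_nwl = 0.6 × 90 × 0.3093 × 16 = 267.2 kips (longitudinal, 2 welds).
R_nwt = 0.6 × 90 × 0.3093 × 4.5 = 75.16 kips (transverse, base value).
(i) R_nwl + R_nwt = 342.4 kips; (ii) 0.85 R_nwl + 1.5 R_nwt = 339.9 kips.
R_n = max = 342.4 kips [governs: (i)]; φR_n = 256.8 kips.

φR_n ≈ 257 kips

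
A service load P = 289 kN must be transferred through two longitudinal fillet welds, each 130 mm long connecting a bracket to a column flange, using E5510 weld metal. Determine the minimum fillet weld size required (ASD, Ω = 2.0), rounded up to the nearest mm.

E55XX → F_EXX = 550 MPa.
Total weld length L = 260 mm.
Required throat t_e = P × Ω / (0.6 F_EXX × L) = 289 × 2.0 / (0.6 × 550 × 260 × 10⁻³) = 6.737 mm.
Required leg w = t_e / 0.707 = 9.528 mm → use 10 mm.

w = 10 mm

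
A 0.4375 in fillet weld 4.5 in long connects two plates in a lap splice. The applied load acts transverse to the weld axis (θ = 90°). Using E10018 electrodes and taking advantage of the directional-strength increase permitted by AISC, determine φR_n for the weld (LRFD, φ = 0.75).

φR_n ≈ 94 kips

E100XX → F_EXX = 100 ksi.
t_e = 0.707 × 0.4375 = 0.3093 in; A_we = 0.3093 × 4.5 = 1.392 in².
Directional factor: 1.0 + 0.5 sin^1.5(90°) = 1.5.
F_nw = 0.6 × 100 × 1.5 = 90 ksi.
φR_n = 0.75 × 90 × 1.392 = 93.95 kips.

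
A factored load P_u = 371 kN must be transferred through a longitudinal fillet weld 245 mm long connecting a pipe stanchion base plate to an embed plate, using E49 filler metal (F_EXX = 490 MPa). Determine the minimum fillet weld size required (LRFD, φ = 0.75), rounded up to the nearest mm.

Total weld length L = 245 mm.
Required throat t_e = P_u / (φ × 0.6 F_EXX × L) = 371 / (0.75 × 0.6 × 490 × 245 × 10⁻³) = 6.868 mm.
Required leg w = t_e / 0.707 = 9.714 mm → use 10 mm.

w = 10 mm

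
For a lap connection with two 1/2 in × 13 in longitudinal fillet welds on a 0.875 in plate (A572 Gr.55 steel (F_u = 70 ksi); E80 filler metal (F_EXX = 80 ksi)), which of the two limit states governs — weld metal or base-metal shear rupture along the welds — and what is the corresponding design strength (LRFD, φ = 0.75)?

φR_n ≈ 331 kips (weld metal governs)

t_e = 0.707 × 0.5 = 0.3535 in; L = 26 in.
Weld metal: φR_n = 0.75 × 0.6 × 80 × 0.3535 × 26 = 330.9 kips.
Base metal (shear rupture): φR_n = 0.75 × 0.6 × 70 × 0.875 × 26 = 716.6 kips.
Governing: weld metal.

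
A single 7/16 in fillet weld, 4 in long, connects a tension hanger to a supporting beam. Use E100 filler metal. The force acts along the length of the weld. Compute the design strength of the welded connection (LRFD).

E100XX → F_EXX = 100 ksi.
Effective throat t_e = 0.707 × 0.4375 = 0.3093 in.
Total length L = 4 in; A_we = 0.3093 × 4 = 1.237 in².
F_nw = 0.6 F_EXX = 0.6 × 100 = 60 ksi.
φR_n = 0.75 × 60 × 1.237 = 55.68 kip.

φR_n ≈ 55.7 kip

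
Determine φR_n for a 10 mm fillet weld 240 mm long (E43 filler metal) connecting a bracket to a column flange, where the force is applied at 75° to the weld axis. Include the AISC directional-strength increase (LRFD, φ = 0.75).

φR_n ≈ 484 kN

E43XX → F_EXX = 430 MPa.
t_e = 0.707 × 10 = 7.07 mm; A_we = 7.07 × 240 = 1697 mm².
Directional factor: 1.0 + 0.5 sin^1.5(75°) = 1.475.
F_nw = 0.6 × 430 × 1.475 = 380.5 MPa.
φR_n = 0.75 × 380.5 × 1697 × 10⁻³ = 484.2 kN.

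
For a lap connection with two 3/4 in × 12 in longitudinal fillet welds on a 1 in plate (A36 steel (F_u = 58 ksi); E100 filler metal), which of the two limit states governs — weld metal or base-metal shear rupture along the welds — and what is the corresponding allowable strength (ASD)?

E100XX → F_EXX = 100 ksi.
t_e = 0.707 × 0.75 = 0.5302 in; L = 24 in.
Weld metal: R_n/Ω = (1/2.0) × 0.6 × 100 × 0.5302 × 24 = 381.8 kip.
Base metal (shear rupture): R_n/Ω = (1/2.0) × 0.6 × 58 × 1 × 24 = 417.6 kip.
Governing: weld metal.

R_n/Ω ≈ 382 kip (weld metal governs)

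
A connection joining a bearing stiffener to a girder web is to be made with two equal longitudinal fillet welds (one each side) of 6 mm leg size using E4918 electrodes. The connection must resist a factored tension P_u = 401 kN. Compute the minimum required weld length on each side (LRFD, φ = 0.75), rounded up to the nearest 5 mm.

E49XX → F_EXX = 490 MPa.
Throat t_e = 0.707 × 6 = 4.242 mm.
φr_n = 0.75 × 0.6 × 490 × 4.242 × 10⁻³ = 0.9354 kN/mm.
L_req = P_u / φr_n = 401 / 0.9354 = 428.7 mm total.
Per side: 428.7 / 2 = 214.4 mm.
Round up → use L = 215 mm on each side.

L = 215 mm on each side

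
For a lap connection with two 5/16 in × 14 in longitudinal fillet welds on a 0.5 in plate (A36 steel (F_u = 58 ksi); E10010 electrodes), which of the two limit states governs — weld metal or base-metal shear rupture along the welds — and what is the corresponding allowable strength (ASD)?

R_n/Ω ≈ 186 kip (weld metal governs)

E100XX → F_EXX = 100 ksi.
t_e = 0.707 × 0.3125 = 0.2209 in; L = 28 in.
Weld metal: R_n/Ω = (1/2.0) × 0.6 × 100 × 0.2209 × 28 = 185.6 kip.
Base metal (shear rupture): R_n/Ω = (1/2.0) × 0.6 × 58 × 0.5 × 28 = 243.6 kip.
Governing: weld metal.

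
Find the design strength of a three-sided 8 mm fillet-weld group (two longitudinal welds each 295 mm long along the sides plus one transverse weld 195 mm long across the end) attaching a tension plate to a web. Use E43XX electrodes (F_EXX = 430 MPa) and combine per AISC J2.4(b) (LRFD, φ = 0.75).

t_e = 0.707 × 8 = 5.656 mm.
R_nwl = 0.6 × 430 × 5.656 × 590 × 10⁻³ = 861 kN (longitudinal, 2 welds).
R_nwt = 0.6 × 430 × 5.656 × 195 × 10⁻³ = 284.6 kN (transverse, base value).
(i) R_nwl + R_nwt = 1146 kN; (ii) 0.85 R_nwl + 1.5 R_nwt = 1159 kN.
R_n = max = 1159 kN [governs: (ii)]; φR_n = 869 kN.

φR_n ≈ 869 kN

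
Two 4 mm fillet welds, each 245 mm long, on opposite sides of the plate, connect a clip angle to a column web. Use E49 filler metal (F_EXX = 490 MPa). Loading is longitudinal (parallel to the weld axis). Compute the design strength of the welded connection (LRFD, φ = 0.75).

φR_n ≈ 306 kN

Effective throat t_e = 0.707 × 4 = 2.828 mm.
Total length L = 490 mm; A_we = 2.828 × 490 = 1386 mm².
F_nw = 0.6 F_EXX = 0.6 × 490 = 294 MPa.
φR_n = 0.75 × 294 × 1386 × 10⁻³ = 305.6 kN.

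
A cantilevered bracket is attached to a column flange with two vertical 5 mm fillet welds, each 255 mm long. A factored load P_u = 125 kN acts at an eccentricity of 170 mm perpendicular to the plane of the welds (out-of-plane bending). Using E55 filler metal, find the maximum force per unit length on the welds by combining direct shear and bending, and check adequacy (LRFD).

f_max ≈ 1010 N/mm; NOT adequate

E55XX → F_EXX = 550 MPa.
L_w = 2 × 255 = 510 mm; section modulus (unit throat) S = 2 × L²/6 = 21680 mm².
Direct shear f_v = P/L_w = 125×10³/510 = 245.1 N/mm.
Moment M = P × e = 125×10³ × 170 = 21250000 N·mm; bending f_b = M/S = 980.4 N/mm.
f_max = √(f_v² + f_b²) = √(245.1² + 980.4²) = 1011 N/mm.
φr_n = 0.75 × 0.6 × 550 × (0.707 × 5) = 874.9 N/mm → NOT adequate.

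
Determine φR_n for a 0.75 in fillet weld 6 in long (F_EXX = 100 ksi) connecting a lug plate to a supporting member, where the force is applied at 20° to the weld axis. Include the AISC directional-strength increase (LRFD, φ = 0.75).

φR_n ≈ 157 kip

t_e = 0.707 × 0.75 = 0.5302 in; A_we = 0.5302 × 6 = 3.181 in².
Directional factor: 1.0 + 0.5 sin^1.5(20°) = 1.1.
F_nw = 0.6 × 100 × 1.1 = 66 ksi.
φR_n = 0.75 × 66 × 3.181 = 157.5 kip.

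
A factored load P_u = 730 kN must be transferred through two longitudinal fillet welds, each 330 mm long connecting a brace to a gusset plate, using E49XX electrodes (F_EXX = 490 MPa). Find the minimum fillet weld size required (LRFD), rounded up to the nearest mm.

w = 8 mm

Total weld length L = 660 mm.
Required throat t_e = P_u / (φ × 0.6 F_EXX × L) = 730 / (0.75 × 0.6 × 490 × 660 × 10⁻³) = 5.016 mm.
Required leg w = t_e / 0.707 = 7.095 mm → use 8 mm.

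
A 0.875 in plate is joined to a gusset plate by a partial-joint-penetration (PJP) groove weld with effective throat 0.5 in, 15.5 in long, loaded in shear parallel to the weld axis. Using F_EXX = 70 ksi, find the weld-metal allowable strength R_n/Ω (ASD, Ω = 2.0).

R_n/Ω ≈ 163 kips

Effective throat (given) t_e = 0.5 in.
A_we = 0.5 × 15.5 = 7.75 in².
F_nw = 0.6 F_EXX = 42 ksi.
R_n/Ω = (42 × 7.75) / 2.0 = 162.8 kips.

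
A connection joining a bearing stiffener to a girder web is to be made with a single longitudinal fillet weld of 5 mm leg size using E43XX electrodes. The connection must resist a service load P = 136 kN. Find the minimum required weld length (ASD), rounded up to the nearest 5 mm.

L = 300 mm

E43XX → F_EXX = 430 MPa.
Throat t_e = 0.707 × 5 = 3.535 mm.
r_n/Ω = (0.6 × 430 × 3.535) / 2.0 = 456 N/mm = 0.456 kN/mm.
L_req = P / (r_n/Ω) = 136 / 0.456 = 298.2 mm total.
Round up → use L = 300 mm.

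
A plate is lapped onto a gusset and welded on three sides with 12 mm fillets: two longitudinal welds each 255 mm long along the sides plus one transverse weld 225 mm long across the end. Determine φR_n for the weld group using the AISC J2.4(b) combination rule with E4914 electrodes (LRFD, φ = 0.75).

E49XX → F_EXX = 490 MPa.
t_e = 0.707 × 12 = 8.484 mm.
R_nwl = 0.6 × 490 × 8.484 × 510 × 10⁻³ = 1272 kN (longitudinal, 2 welds).
R_nwt = 0.6 × 490 × 8.484 × 225 × 10⁻³ = 561.2 kN (transverse, base value).
(i) R_nwl + R_nwt = 1833 kN; (ii) 0.85 R_nwl + 1.5 R_nwt = 1923 kN.
R_n = max = 1923 kN [governs: (ii)]; φR_n = 1442 kN.

φR_n ≈ 1440 kN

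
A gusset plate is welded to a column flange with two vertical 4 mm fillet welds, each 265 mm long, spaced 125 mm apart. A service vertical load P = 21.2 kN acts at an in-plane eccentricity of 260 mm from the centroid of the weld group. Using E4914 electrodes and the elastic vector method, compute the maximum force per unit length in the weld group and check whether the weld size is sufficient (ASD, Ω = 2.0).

E49XX → F_EXX = 490 MPa.
Total weld length L_w = 530 mm. Treat welds as unit-width lines.
Polar moment about centroid: J = 2[d³/12 + d(b/2)²] = 2[265³/12 + 265×62.5²] = 5172000 mm³.
Direct shear f_v = P/L_w = 21.2×10³ / 530 = 40 N/mm (vertical).
Torsion M = P·e = 21.2×10³ × 260 = 5512000 N·mm.
Critical point at (x, y) = (62.5, 132.5) from centroid. f_tx = M·y/J = 141.2 N/mm; f_ty = M·x/J = 66.61 N/mm.
Resultant f_max = √[f_tx² + (f_v + f_ty)²] = √[141.2² + (40 + 66.61)²] = 176.9 N/mm.
Capacity per unit length: r_n/Ω = (1/2.0) × 0.6 × 490 × (0.707 × 4) = 415.7 N/mm.
176.9 ≤ 415.7 → adequate.

f_max ≈ 177 N/mm; adequate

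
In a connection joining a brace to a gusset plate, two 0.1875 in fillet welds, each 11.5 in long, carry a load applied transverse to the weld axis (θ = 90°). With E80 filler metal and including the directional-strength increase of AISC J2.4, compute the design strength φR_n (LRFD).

φR_n ≈ 165 kip

E80XX → F_EXX = 80 ksi.
t_e = 0.707 × 0.1875 = 0.1326 in; A_we = 0.1326 × 23 = 3.049 in².
Directional factor: 1.0 + 0.5 sin^1.5(90°) = 1.5.
F_nw = 0.6 × 80 × 1.5 = 72 ksi.
φR_n = 0.75 × 72 × 3.049 = 164.6 kip.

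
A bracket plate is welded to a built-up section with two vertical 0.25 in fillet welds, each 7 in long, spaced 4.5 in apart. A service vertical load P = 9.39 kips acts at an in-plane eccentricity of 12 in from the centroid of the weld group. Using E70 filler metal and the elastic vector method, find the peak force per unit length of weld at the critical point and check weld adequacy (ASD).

E70XX → F_EXX = 70 ksi.
Total weld length L_w = 14 in. Treat welds as unit-width lines.
Polar moment about centroid: J = 2[d³/12 + d(b/2)²] = 2[7³/12 + 7×2.25²] = 128 in³.
Direct shear f_v = P/L_w = 9.39 / 14 = 0.6707 kip/in (vertical).
Torsion M = P·e = 9.39 × 12 = 112.68 kip·in.
Critical point at (x, y) = (2.25, 3.5) from centroid. f_tx = M·y/J = 3.08 kip/in; f_ty = M·x/J = 1.98 kip/in.
Resultant f_max = √[f_tx² + (f_v + f_ty)²] = √[3.08² + (0.6707 + 1.98)²] = 4.064 kip/in.
Capacity per unit length: r_n/Ω = (1/2.0) × 0.6 × 70 × (0.707 × 0.25) = 3.712 kip/in.
4.064 > 3.712 → NOT adequate.

f_max ≈ 4.06 kip/in; NOT adequate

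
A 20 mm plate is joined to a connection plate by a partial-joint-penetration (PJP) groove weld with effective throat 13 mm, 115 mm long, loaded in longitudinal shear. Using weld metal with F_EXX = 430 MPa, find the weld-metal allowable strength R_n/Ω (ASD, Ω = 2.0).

Effective throat (given) t_e = 13 mm.
A_we = 13 × 115 = 1495 mm².
F_nw = 0.6 F_EXX = 258 MPa.
R_n/Ω = (258 × 1495) / 2.0 × 10⁻³ = 192.9 kN.

R_n/Ω ≈ 193 kN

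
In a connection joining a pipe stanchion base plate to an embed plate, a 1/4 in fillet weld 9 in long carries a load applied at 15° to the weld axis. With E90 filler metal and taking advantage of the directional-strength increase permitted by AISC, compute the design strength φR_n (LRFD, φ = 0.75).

φR_n ≈ 68.7 kips

E90XX → F_EXX = 90 ksi.
t_e = 0.707 × 0.25 = 0.1767 in; A_we = 0.1767 × 9 = 1.591 in².
Directional factor: 1.0 + 0.5 sin^1.5(15°) = 1.066.
F_nw = 0.6 × 90 × 1.066 = 57.56 ksi.
φR_n = 0.75 × 57.56 × 1.591 = 68.67 kips.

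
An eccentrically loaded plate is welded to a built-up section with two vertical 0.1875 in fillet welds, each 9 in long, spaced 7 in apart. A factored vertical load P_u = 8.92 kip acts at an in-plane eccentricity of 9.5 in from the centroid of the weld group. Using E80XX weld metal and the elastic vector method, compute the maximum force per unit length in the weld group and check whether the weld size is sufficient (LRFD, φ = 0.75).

E80XX → F_EXX = 80 ksi.
Total weld length L_w = 18 in. Treat welds as unit-width lines.
Polar moment about centroid: J = 2[d³/12 + d(b/2)²] = 2[9³/12 + 9×3.5²] = 342 in³.
Direct shear f_v = P/L_w = 8.92 / 18 = 0.4956 kip/in (vertical).
Torsion M = P·e = 8.92 × 9.5 = 84.74 kip·in.
Critical point at (x, y) = (3.5, 4.5) from centroid. f_tx = M·y/J = 1.115 kip/in; f_ty = M·x/J = 0.8672 kip/in.
Resultant f_max = √[f_tx² + (f_v + f_ty)²] = √[1.115² + (0.4956 + 0.8672)²] = 1.761 kip/in.
Capacity per unit length: φr_n = 0.75 × 0.6 × 80 × (0.707 × 0.1875) = 4.772 kip/in.
1.761 ≤ 4.772 → adequate.

f_max ≈ 1.76 kip/in; adequate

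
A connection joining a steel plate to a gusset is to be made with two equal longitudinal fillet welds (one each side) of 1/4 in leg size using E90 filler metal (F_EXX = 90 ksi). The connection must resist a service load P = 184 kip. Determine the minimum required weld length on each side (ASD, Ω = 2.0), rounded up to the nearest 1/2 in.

L = 19.5 in on each side

Throat t_e = 0.707 × 0.25 = 0.1767 in.
r_n/Ω = (0.6 × 90 × 0.1767) / 2.0 = 4.772 kip/in.
L_req = P / (r_n/Ω) = 184 / 4.772 = 38.56 in total.
Per side: 38.56 / 2 = 19.28 in.
Round up → use L = 19.5 in on each side.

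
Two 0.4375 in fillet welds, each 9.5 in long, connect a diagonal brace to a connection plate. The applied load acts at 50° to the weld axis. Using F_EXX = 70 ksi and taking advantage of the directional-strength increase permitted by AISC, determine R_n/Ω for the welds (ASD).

t_e = 0.707 × 0.4375 = 0.3093 in; A_we = 0.3093 × 19 = 5.877 in².
Directional factor: 1.0 + 0.5 sin^1.5(50°) = 1.335.
F_nw = 0.6 × 70 × 1.335 = 56.08 ksi.
R_n/Ω = (56.08 × 5.877) / 2.0 = 164.8 kips.

R_n/Ω ≈ 165 kips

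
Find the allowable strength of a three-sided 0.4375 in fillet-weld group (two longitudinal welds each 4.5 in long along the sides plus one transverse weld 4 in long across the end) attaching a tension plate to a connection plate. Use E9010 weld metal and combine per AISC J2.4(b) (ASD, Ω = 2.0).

R_n/Ω ≈ 114 kip

E90XX → F_EXX = 90 ksi.
t_e = 0.707 × 0.4375 = 0.3093 in.
R_nwl = 0.6 × 90 × 0.3093 × 9 = 150.3 kip (longitudinal, 2 welds).
R_nwt = 0.6 × 90 × 0.3093 × 4 = 66.81 kip (transverse, base value).
(i) R_nwl + R_nwt = 217.1 kip; (ii) 0.85 R_nwl + 1.5 R_nwt = 228 kip.
R_n = max = 228 kip [governs: (ii)]; R_n/Ω = 114 kip.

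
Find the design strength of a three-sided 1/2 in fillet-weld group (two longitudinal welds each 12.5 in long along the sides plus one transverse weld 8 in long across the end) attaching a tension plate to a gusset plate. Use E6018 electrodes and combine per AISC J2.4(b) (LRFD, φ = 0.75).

E60XX → F_EXX = 60 ksi.
t_e = 0.707 × 0.5 = 0.3535 in.
R_nwl = 0.6 × 60 × 0.3535 × 25 = 318.1 kip (longitudinal, 2 welds).
R_nwt = 0.6 × 60 × 0.3535 × 8 = 101.8 kip (transverse, base value).
(i) R_nwl + R_nwt = 420 kip; (ii) 0.85 R_nwl + 1.5 R_nwt = 423.1 kip.
R_n = max = 423.1 kip [governs: (ii)]; φR_n = 317.4 kip.

φR_n ≈ 317 kip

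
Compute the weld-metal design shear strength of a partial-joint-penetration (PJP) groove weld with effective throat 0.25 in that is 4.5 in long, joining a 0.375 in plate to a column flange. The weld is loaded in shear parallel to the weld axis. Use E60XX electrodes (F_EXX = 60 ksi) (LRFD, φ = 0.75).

Effective throat (given) t_e = 0.25 in.
A_we = 0.25 × 4.5 = 1.125 in².
F_nw = 0.6 F_EXX = 36 ksi.
φR_n = 0.75 × 36 × 1.125 = 30.38 kips.

φR_n ≈ 30.4 kips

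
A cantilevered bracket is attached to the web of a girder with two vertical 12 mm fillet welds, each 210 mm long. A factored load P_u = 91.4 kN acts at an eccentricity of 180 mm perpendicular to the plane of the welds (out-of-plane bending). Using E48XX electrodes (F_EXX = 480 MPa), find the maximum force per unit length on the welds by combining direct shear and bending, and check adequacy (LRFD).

L_w = 2 × 210 = 420 mm; section modulus (unit throat) S = 2 × L²/6 = 14700 mm².
Direct shear f_v = P/L_w = 91.4×10³/420 = 217.6 N/mm.
Moment M = P × e = 91.4×10³ × 180 = 16452000 N·mm; bending f_b = M/S = 1119 N/mm.
f_max = √(f_v² + f_b²) = √(217.6² + 1119²) = 1140 N/mm.
φr_n = 0.75 × 0.6 × 480 × (0.707 × 12) = 1833 N/mm → adequate.

f_max ≈ 1140 N/mm; adequate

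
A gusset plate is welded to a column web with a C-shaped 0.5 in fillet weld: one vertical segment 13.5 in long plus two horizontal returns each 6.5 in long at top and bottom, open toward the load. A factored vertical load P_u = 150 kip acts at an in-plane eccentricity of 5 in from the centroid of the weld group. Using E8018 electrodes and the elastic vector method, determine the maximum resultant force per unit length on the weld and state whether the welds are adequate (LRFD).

E80XX → F_EXX = 80 ksi.
Total weld length L_w = 26.5 in. Treat welds as unit-width lines.
Centroid: x̄ = 2×6.5×3.25 / 26.5 = 1.594 in from the vertical weld.
Polar moment about centroid: J = I_x + I_y = [13.5³/12 + 2×6.5×6.75²] + [13.5×1.594² + 2(6.5³/12 + 6.5×1.656²)] = 913.1 in³.
Direct shear f_v = P/L_w = 150 / 26.5 = 5.66 kip/in (vertical).
Torsion M = P·e = 150 × 5 = 750 kip·in.
Critical point at (x, y) = (4.906, 6.75) from centroid. f_tx = M·y/J = 5.545 kip/in; f_ty = M·x/J = 4.03 kip/in.
Resultant f_max = √[f_tx² + (f_v + f_ty)²] = √[5.545² + (5.66 + 4.03)²] = 11.16 kip/in.
Capacity per unit length: φr_n = 0.75 × 0.6 × 80 × (0.707 × 0.5) = 12.73 kip/in.
11.16 ≤ 12.73 → adequate.

f_max ≈ 11.2 kip/in; adequate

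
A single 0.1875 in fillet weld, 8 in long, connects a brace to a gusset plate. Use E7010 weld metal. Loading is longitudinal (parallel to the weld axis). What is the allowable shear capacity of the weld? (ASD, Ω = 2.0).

E70XX → F_EXX = 70 ksi.
Effective throat t_e = 0.707 × 0.1875 = 0.1326 in.
Total length L = 8 in; A_we = 0.1326 × 8 = 1.06 in².
F_nw = 0.6 F_EXX = 0.6 × 70 = 42 ksi.
R_n = 42 × 1.06 = 44.54 kips; R_n/Ω = 44.54/2.0 = 22.27 kips.

R_n/Ω ≈ 22.3 kips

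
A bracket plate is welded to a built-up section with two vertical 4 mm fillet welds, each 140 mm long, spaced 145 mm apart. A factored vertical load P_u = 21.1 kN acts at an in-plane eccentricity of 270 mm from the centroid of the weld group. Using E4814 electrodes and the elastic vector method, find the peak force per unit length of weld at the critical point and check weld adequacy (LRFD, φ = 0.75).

f_max ≈ 356 N/mm; adequate

E48XX → F_EXX = 480 MPa.
Total weld length L_w = 280 mm. Treat welds as unit-width lines.
Polar moment about centroid: J = 2[d³/12 + d(b/2)²] = 2[140³/12 + 140×72.5²] = 1929000 mm³.
Direct shear f_v = P/L_w = 21.1×10³ / 280 = 75.36 N/mm (vertical).
Torsion M = P·e = 21.1×10³ × 270 = 5697000 N·mm.
Critical point at (x, y) = (72.5, 70) from centroid. f_tx = M·y/J = 206.7 N/mm; f_ty = M·x/J = 214.1 N/mm.
Resultant f_max = √[f_tx² + (f_v + f_ty)²] = √[206.7² + (75.36 + 214.1)²] = 355.7 N/mm.
Capacity per unit length: φr_n = 0.75 × 0.6 × 480 × (0.707 × 4) = 610.8 N/mm.
355.7 ≤ 610.8 → adequate.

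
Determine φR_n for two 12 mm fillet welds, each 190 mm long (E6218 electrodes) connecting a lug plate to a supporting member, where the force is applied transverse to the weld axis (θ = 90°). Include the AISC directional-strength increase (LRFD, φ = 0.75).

φR_n ≈ 1350 kN

E62XX → F_EXX = 620 MPa.
t_e = 0.707 × 12 = 8.484 mm; A_we = 8.484 × 380 = 3224 mm².
Directional factor: 1.0 + 0.5 sin^1.5(90°) = 1.5.
F_nw = 0.6 × 620 × 1.5 = 558 MPa.
φR_n = 0.75 × 558 × 3224 × 10⁻³ = 1349 kN.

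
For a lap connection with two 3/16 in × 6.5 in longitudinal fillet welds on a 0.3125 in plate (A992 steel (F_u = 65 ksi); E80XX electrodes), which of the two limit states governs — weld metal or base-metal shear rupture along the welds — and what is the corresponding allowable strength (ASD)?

R_n/Ω ≈ 41.4 kips (weld metal governs)

E80XX → F_EXX = 80 ksi.
t_e = 0.707 × 0.1875 = 0.1326 in; L = 13 in.
Weld metal: R_n/Ω = (1/2.0) × 0.6 × 80 × 0.1326 × 13 = 41.36 kips.
Base metal (shear rupture): R_n/Ω = (1/2.0) × 0.6 × 65 × 0.3125 × 13 = 79.22 kips.
Governing: weld metal.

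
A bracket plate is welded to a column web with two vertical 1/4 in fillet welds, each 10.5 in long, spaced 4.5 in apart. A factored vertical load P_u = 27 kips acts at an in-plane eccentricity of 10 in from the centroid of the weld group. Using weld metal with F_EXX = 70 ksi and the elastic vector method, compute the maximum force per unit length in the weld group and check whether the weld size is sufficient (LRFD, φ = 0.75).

f_max ≈ 5.78 kip/in; NOT adequate

Total weld length L_w = 21 in. Treat welds as unit-width lines.
Polar moment about centroid: J = 2[d³/12 + d(b/2)²] = 2[10.5³/12 + 10.5×2.25²] = 299.2 in³.
Direct shear f_v = P/L_w = 27 / 21 = 1.286 kip/in (vertical).
Torsion M = P·e = 27 × 10 = 270 kip·in.
Critical point at (x, y) = (2.25, 5.25) from centroid. f_tx = M·y/J = 4.737 kip/in; f_ty = M·x/J = 2.03 kip/in.
Resultant f_max = √[f_tx² + (f_v + f_ty)²] = √[4.737² + (1.286 + 2.03)²] = 5.782 kip/in.
Capacity per unit length: φr_n = 0.75 × 0.6 × 70 × (0.707 × 0.25) = 5.568 kip/in.
5.782 > 5.568 → NOT adequate.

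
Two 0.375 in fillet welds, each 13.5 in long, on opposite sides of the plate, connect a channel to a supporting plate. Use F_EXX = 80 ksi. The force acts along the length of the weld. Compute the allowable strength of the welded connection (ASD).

R_n/Ω ≈ 172 kip

Effective throat t_e = 0.707 × 0.375 = 0.2651 in.
Total length L = 27 in; A_we = 0.2651 × 27 = 7.158 in².
F_nw = 0.6 F_EXX = 0.6 × 80 = 48 ksi.
R_n = 48 × 7.158 = 343.6 kip; R_n/Ω = 343.6/2.0 = 171.8 kip.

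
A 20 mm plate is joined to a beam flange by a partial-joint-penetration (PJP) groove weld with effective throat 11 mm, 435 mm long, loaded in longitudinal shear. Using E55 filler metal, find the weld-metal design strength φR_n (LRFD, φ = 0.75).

φR_n ≈ 1180 kN

E55XX → F_EXX = 550 MPa.
Effective throat (given) t_e = 11 mm.
A_we = 11 × 435 = 4785 mm².
F_nw = 0.6 F_EXX = 330 MPa.
φR_n = 0.75 × 330 × 4785 × 10⁻³ = 1184 kN.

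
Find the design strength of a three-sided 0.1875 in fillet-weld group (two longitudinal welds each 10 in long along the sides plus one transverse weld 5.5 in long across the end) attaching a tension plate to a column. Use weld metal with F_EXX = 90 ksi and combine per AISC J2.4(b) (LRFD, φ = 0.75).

φR_n ≈ 137 kips

t_e = 0.707 × 0.1875 = 0.1326 in.
R_nwl = 0.6 × 90 × 0.1326 × 20 = 143.2 kips (longitudinal, 2 welds).
R_nwt = 0.6 × 90 × 0.1326 × 5.5 = 39.37 kips (transverse, base value).
(i) R_nwl + R_nwt = 182.5 kips; (ii) 0.85 R_nwl + 1.5 R_nwt = 180.7 kips.
R_n = max = 182.5 kips [governs: (i)]; φR_n = 136.9 kips.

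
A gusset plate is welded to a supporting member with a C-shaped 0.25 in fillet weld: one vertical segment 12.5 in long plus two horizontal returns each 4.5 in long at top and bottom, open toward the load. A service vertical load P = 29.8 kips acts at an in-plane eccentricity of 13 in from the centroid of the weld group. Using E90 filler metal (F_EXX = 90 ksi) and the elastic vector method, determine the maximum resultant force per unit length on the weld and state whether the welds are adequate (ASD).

Total weld length L_w = 21.5 in. Treat welds as unit-width lines.
Centroid: x̄ = 2×4.5×2.25 / 21.5 = 0.9419 in from the vertical weld.
Polar moment about centroid: J = I_x + I_y = [12.5³/12 + 2×4.5×6.25²] + [12.5×0.9419² + 2(4.5³/12 + 4.5×1.308²)] = 556 in³.
Direct shear f_v = P/L_w = 29.8 / 21.5 = 1.386 kip/in (vertical).
Torsion M = P·e = 29.8 × 13 = 387.4 kip·in.
Critical point at (x, y) = (3.558, 6.25) from centroid. f_tx = M·y/J = 4.355 kip/in; f_ty = M·x/J = 2.479 kip/in.
Resultant f_max = √[f_tx² + (f_v + f_ty)²] = √[4.355² + (1.386 + 2.479)²] = 5.823 kip/in.
Capacity per unit length: r_n/Ω = (1/2.0) × 0.6 × 90 × (0.707 × 0.25) = 4.772 kip/in.
5.823 > 4.772 → NOT adequate.

f_max ≈ 5.82 kip/in; NOT adequate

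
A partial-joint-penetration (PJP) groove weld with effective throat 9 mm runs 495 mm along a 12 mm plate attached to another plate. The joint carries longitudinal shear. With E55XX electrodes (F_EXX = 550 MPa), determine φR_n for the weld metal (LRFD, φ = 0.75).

φR_n ≈ 1100 kN

Effective throat (given) t_e = 9 mm.
A_we = 9 × 495 = 4455 mm².
F_nw = 0.6 F_EXX = 330 MPa.
φR_n = 0.75 × 330 × 4455 × 10⁻³ = 1103 kN.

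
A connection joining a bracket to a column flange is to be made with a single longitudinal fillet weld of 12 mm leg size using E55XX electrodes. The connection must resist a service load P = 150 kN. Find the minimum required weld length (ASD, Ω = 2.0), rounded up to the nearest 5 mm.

E55XX → F_EXX = 550 MPa.
Throat t_e = 0.707 × 12 = 8.484 mm.
r_n/Ω = (0.6 × 550 × 8.484) / 2.0 = 1400 N/mm = 1.4 kN/mm.
L_req = P / (r_n/Ω) = 150 / 1.4 = 107.2 mm total.
Round up → use L = 110 mm.

L = 110 mm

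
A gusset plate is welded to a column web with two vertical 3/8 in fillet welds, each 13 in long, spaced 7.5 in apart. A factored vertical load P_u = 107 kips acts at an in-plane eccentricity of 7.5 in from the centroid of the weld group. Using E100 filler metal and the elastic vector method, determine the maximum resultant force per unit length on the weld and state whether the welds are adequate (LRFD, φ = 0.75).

f_max ≈ 10.9 kip/in; adequate

E100XX → F_EXX = 100 ksi.
Total weld length L_w = 26 in. Treat welds as unit-width lines.
Polar moment about centroid: J = 2[d³/12 + d(b/2)²] = 2[13³/12 + 13×3.75²] = 731.8 in³.
Direct shear f_v = P/L_w = 107 / 26 = 4.115 kip/in (vertical).
Torsion M = P·e = 107 × 7.5 = 802.5 kip·in.
Critical point at (x, y) = (3.75, 6.5) from centroid. f_tx = M·y/J = 7.128 kip/in; f_ty = M·x/J = 4.112 kip/in.
Resultant f_max = √[f_tx² + (f_v + f_ty)²] = √[7.128² + (4.115 + 4.112)²] = 10.89 kip/in.
Capacity per unit length: φr_n = 0.75 × 0.6 × 100 × (0.707 × 0.375) = 11.93 kip/in.
10.89 ≤ 11.93 → adequate.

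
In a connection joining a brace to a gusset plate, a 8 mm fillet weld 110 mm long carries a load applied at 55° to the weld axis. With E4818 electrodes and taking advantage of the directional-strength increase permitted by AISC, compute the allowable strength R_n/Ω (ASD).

R_n/Ω ≈ 123 kN

E48XX → F_EXX = 480 MPa.
t_e = 0.707 × 8 = 5.656 mm; A_we = 5.656 × 110 = 622.2 mm².
Directional factor: 1.0 + 0.5 sin^1.5(55°) = 1.371.
F_nw = 0.6 × 480 × 1.371 = 394.8 MPa.
R_n/Ω = (394.8 × 622.2) / 2.0 × 10⁻³ = 122.8 kN.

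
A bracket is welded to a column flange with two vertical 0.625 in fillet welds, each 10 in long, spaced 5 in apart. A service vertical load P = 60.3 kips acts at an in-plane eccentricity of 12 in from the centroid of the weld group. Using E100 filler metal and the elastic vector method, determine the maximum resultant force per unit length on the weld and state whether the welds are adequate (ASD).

E100XX → F_EXX = 100 ksi.
Total weld length L_w = 20 in. Treat welds as unit-width lines.
Polar moment about centroid: J = 2[d³/12 + d(b/2)²] = 2[10³/12 + 10×2.5²] = 291.7 in³.
Direct shear f_v = P/L_w = 60.3 / 20 = 3.015 kip/in (vertical).
Torsion M = P·e = 60.3 × 12 = 723.6 kip·in.
Critical point at (x, y) = (2.5, 5) from centroid. f_tx = M·y/J = 12.4 kip/in; f_ty = M·x/J = 6.202 kip/in.
Resultant f_max = √[f_tx² + (f_v + f_ty)²] = √[12.4² + (3.015 + 6.202)²] = 15.45 kip/in.
Capacity per unit length: r_n/Ω = (1/2.0) × 0.6 × 100 × (0.707 × 0.625) = 13.26 kip/in.
15.45 > 13.26 → NOT adequate.

f_max ≈ 15.5 kip/in; NOT adequate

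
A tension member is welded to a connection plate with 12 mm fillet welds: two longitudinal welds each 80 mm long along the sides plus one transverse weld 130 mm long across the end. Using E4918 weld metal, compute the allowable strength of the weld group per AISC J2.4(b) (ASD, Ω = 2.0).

R_n/Ω ≈ 413 kN

E49XX → F_EXX = 490 MPa.
t_e = 0.707 × 12 = 8.484 mm.
R_nwl = 0.6 × 490 × 8.484 × 160 × 10⁻³ = 399.1 kN (longitudinal, 2 welds).
R_nwt = 0.6 × 490 × 8.484 × 130 × 10⁻³ = 324.3 kN (transverse, base value).
(i) R_nwl + R_nwt = 723.3 kN; (ii) 0.85 R_nwl + 1.5 R_nwt = 825.6 kN.
R_n = max = 825.6 kN [governs: (ii)]; R_n/Ω = 412.8 kN.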